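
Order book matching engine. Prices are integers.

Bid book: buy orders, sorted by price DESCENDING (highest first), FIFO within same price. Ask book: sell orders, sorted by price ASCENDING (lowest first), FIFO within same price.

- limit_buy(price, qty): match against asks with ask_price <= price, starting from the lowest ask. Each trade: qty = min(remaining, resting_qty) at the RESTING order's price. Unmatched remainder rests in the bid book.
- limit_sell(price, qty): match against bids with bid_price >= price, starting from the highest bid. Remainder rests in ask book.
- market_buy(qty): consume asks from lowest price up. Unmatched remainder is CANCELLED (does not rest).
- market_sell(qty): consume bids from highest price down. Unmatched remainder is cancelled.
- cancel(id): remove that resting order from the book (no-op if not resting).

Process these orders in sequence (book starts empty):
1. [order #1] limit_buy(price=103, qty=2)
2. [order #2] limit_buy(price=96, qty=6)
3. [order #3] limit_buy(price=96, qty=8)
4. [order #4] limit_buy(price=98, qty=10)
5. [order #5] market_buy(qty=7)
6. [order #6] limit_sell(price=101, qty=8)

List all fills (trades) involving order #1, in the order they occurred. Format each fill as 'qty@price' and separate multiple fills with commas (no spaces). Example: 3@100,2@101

Answer: 2@103

Derivation:
After op 1 [order #1] limit_buy(price=103, qty=2): fills=none; bids=[#1:2@103] asks=[-]
After op 2 [order #2] limit_buy(price=96, qty=6): fills=none; bids=[#1:2@103 #2:6@96] asks=[-]
After op 3 [order #3] limit_buy(price=96, qty=8): fills=none; bids=[#1:2@103 #2:6@96 #3:8@96] asks=[-]
After op 4 [order #4] limit_buy(price=98, qty=10): fills=none; bids=[#1:2@103 #4:10@98 #2:6@96 #3:8@96] asks=[-]
After op 5 [order #5] market_buy(qty=7): fills=none; bids=[#1:2@103 #4:10@98 #2:6@96 #3:8@96] asks=[-]
After op 6 [order #6] limit_sell(price=101, qty=8): fills=#1x#6:2@103; bids=[#4:10@98 #2:6@96 #3:8@96] asks=[#6:6@101]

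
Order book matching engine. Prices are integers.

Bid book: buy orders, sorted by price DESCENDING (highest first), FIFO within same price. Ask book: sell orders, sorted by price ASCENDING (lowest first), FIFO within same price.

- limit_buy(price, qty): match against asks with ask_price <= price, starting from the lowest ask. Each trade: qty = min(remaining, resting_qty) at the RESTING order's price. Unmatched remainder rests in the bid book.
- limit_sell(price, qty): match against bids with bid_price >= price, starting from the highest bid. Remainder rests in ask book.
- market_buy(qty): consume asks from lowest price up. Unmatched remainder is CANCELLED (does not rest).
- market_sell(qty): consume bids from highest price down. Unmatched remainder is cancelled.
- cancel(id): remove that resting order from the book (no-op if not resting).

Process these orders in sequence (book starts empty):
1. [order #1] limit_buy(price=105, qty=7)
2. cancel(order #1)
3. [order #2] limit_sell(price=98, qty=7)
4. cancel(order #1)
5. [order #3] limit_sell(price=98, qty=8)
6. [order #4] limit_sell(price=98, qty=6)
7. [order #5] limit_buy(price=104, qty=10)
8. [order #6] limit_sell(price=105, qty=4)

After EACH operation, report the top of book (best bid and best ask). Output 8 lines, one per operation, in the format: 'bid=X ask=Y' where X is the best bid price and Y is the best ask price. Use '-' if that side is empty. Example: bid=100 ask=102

After op 1 [order #1] limit_buy(price=105, qty=7): fills=none; bids=[#1:7@105] asks=[-]
After op 2 cancel(order #1): fills=none; bids=[-] asks=[-]
After op 3 [order #2] limit_sell(price=98, qty=7): fills=none; bids=[-] asks=[#2:7@98]
After op 4 cancel(order #1): fills=none; bids=[-] asks=[#2:7@98]
After op 5 [order #3] limit_sell(price=98, qty=8): fills=none; bids=[-] asks=[#2:7@98 #3:8@98]
After op 6 [order #4] limit_sell(price=98, qty=6): fills=none; bids=[-] asks=[#2:7@98 #3:8@98 #4:6@98]
After op 7 [order #5] limit_buy(price=104, qty=10): fills=#5x#2:7@98 #5x#3:3@98; bids=[-] asks=[#3:5@98 #4:6@98]
After op 8 [order #6] limit_sell(price=105, qty=4): fills=none; bids=[-] asks=[#3:5@98 #4:6@98 #6:4@105]

Answer: bid=105 ask=-
bid=- ask=-
bid=- ask=98
bid=- ask=98
bid=- ask=98
bid=- ask=98
bid=- ask=98
bid=- ask=98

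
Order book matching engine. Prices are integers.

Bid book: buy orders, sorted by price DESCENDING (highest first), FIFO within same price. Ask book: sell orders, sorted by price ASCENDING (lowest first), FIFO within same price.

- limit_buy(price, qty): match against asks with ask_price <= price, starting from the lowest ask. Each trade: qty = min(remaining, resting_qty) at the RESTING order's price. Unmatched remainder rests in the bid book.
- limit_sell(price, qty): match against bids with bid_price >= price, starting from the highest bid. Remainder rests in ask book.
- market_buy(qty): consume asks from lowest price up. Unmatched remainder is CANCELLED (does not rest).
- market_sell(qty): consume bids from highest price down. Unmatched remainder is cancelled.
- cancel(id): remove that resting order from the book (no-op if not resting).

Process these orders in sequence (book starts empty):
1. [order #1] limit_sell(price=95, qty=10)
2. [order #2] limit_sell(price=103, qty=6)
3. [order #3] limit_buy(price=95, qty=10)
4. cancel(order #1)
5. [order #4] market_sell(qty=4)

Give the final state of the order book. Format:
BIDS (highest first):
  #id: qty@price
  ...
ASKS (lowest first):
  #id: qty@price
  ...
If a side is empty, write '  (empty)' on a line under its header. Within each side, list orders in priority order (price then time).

After op 1 [order #1] limit_sell(price=95, qty=10): fills=none; bids=[-] asks=[#1:10@95]
After op 2 [order #2] limit_sell(price=103, qty=6): fills=none; bids=[-] asks=[#1:10@95 #2:6@103]
After op 3 [order #3] limit_buy(price=95, qty=10): fills=#3x#1:10@95; bids=[-] asks=[#2:6@103]
After op 4 cancel(order #1): fills=none; bids=[-] asks=[#2:6@103]
After op 5 [order #4] market_sell(qty=4): fills=none; bids=[-] asks=[#2:6@103]

Answer: BIDS (highest first):
  (empty)
ASKS (lowest first):
  #2: 6@103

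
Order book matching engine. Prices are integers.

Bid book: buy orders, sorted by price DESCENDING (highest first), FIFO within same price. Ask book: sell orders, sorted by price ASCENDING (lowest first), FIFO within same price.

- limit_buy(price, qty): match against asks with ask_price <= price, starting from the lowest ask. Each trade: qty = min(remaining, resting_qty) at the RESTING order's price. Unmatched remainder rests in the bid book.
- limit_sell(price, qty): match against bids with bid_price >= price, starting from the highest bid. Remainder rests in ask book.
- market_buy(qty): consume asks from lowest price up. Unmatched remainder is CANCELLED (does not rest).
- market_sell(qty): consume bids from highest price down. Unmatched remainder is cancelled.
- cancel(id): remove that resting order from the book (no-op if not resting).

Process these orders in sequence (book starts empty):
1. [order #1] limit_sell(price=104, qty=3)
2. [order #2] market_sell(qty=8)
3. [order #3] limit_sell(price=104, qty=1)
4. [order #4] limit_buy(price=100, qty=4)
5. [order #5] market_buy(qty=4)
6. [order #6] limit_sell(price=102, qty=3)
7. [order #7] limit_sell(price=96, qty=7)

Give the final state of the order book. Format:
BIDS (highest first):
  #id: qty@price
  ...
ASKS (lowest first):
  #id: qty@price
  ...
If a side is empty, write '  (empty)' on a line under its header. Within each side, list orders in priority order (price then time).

Answer: BIDS (highest first):
  (empty)
ASKS (lowest first):
  #7: 3@96
  #6: 3@102

Derivation:
After op 1 [order #1] limit_sell(price=104, qty=3): fills=none; bids=[-] asks=[#1:3@104]
After op 2 [order #2] market_sell(qty=8): fills=none; bids=[-] asks=[#1:3@104]
After op 3 [order #3] limit_sell(price=104, qty=1): fills=none; bids=[-] asks=[#1:3@104 #3:1@104]
After op 4 [order #4] limit_buy(price=100, qty=4): fills=none; bids=[#4:4@100] asks=[#1:3@104 #3:1@104]
After op 5 [order #5] market_buy(qty=4): fills=#5x#1:3@104 #5x#3:1@104; bids=[#4:4@100] asks=[-]
After op 6 [order #6] limit_sell(price=102, qty=3): fills=none; bids=[#4:4@100] asks=[#6:3@102]
After op 7 [order #7] limit_sell(price=96, qty=7): fills=#4x#7:4@100; bids=[-] asks=[#7:3@96 #6:3@102]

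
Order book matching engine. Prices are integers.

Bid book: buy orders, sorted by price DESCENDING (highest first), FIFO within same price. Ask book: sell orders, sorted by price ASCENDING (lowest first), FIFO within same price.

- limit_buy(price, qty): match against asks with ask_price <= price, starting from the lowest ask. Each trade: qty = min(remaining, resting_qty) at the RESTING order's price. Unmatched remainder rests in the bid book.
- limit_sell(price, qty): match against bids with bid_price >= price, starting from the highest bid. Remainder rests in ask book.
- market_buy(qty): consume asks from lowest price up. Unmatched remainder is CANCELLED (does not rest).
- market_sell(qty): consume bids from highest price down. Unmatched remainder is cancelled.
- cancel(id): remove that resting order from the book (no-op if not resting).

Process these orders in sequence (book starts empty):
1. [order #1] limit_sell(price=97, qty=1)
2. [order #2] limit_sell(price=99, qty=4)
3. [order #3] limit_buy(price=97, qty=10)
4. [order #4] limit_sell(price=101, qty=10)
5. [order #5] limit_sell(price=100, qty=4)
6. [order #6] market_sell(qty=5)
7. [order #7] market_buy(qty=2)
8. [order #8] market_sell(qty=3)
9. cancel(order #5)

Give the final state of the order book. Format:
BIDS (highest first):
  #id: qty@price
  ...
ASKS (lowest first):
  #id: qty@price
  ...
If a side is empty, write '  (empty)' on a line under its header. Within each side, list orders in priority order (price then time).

Answer: BIDS (highest first):
  #3: 1@97
ASKS (lowest first):
  #2: 2@99
  #4: 10@101

Derivation:
After op 1 [order #1] limit_sell(price=97, qty=1): fills=none; bids=[-] asks=[#1:1@97]
After op 2 [order #2] limit_sell(price=99, qty=4): fills=none; bids=[-] asks=[#1:1@97 #2:4@99]
After op 3 [order #3] limit_buy(price=97, qty=10): fills=#3x#1:1@97; bids=[#3:9@97] asks=[#2:4@99]
After op 4 [order #4] limit_sell(price=101, qty=10): fills=none; bids=[#3:9@97] asks=[#2:4@99 #4:10@101]
After op 5 [order #5] limit_sell(price=100, qty=4): fills=none; bids=[#3:9@97] asks=[#2:4@99 #5:4@100 #4:10@101]
After op 6 [order #6] market_sell(qty=5): fills=#3x#6:5@97; bids=[#3:4@97] asks=[#2:4@99 #5:4@100 #4:10@101]
After op 7 [order #7] market_buy(qty=2): fills=#7x#2:2@99; bids=[#3:4@97] asks=[#2:2@99 #5:4@100 #4:10@101]
After op 8 [order #8] market_sell(qty=3): fills=#3x#8:3@97; bids=[#3:1@97] asks=[#2:2@99 #5:4@100 #4:10@101]
After op 9 cancel(order #5): fills=none; bids=[#3:1@97] asks=[#2:2@99 #4:10@101]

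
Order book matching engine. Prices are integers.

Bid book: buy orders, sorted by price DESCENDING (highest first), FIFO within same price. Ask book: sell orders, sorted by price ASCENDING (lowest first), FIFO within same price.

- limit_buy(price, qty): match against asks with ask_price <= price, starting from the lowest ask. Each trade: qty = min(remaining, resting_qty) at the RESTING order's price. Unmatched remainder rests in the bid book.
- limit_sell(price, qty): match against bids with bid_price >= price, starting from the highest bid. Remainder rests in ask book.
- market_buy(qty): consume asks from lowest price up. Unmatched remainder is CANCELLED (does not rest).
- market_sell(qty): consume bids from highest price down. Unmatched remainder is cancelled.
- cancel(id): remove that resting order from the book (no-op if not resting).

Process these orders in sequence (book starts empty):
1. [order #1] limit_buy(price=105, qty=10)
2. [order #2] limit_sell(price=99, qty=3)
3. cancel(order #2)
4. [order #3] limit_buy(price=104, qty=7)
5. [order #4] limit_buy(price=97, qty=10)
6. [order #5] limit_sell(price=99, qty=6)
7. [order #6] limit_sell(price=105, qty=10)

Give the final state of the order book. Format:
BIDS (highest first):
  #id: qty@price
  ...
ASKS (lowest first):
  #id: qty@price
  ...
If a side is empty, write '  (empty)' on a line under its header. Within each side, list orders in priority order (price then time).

Answer: BIDS (highest first):
  #3: 7@104
  #4: 10@97
ASKS (lowest first):
  #6: 9@105

Derivation:
After op 1 [order #1] limit_buy(price=105, qty=10): fills=none; bids=[#1:10@105] asks=[-]
After op 2 [order #2] limit_sell(price=99, qty=3): fills=#1x#2:3@105; bids=[#1:7@105] asks=[-]
After op 3 cancel(order #2): fills=none; bids=[#1:7@105] asks=[-]
After op 4 [order #3] limit_buy(price=104, qty=7): fills=none; bids=[#1:7@105 #3:7@104] asks=[-]
After op 5 [order #4] limit_buy(price=97, qty=10): fills=none; bids=[#1:7@105 #3:7@104 #4:10@97] asks=[-]
After op 6 [order #5] limit_sell(price=99, qty=6): fills=#1x#5:6@105; bids=[#1:1@105 #3:7@104 #4:10@97] asks=[-]
After op 7 [order #6] limit_sell(price=105, qty=10): fills=#1x#6:1@105; bids=[#3:7@104 #4:10@97] asks=[#6:9@105]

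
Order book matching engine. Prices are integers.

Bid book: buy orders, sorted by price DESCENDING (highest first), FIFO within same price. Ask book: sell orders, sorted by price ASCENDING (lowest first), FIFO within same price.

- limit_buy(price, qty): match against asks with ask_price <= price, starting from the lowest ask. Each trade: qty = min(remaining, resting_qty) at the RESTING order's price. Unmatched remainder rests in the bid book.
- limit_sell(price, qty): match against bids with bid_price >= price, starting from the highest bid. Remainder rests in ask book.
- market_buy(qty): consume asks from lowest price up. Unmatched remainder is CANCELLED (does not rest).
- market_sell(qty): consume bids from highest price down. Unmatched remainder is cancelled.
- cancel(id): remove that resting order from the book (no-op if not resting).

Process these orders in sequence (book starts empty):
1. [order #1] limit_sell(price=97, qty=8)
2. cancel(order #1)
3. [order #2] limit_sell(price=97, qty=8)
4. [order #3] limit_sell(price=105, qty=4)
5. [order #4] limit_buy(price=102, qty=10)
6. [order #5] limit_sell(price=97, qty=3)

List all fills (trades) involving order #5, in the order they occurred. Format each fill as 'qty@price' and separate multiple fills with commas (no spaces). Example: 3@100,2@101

Answer: 2@102

Derivation:
After op 1 [order #1] limit_sell(price=97, qty=8): fills=none; bids=[-] asks=[#1:8@97]
After op 2 cancel(order #1): fills=none; bids=[-] asks=[-]
After op 3 [order #2] limit_sell(price=97, qty=8): fills=none; bids=[-] asks=[#2:8@97]
After op 4 [order #3] limit_sell(price=105, qty=4): fills=none; bids=[-] asks=[#2:8@97 #3:4@105]
After op 5 [order #4] limit_buy(price=102, qty=10): fills=#4x#2:8@97; bids=[#4:2@102] asks=[#3:4@105]
After op 6 [order #5] limit_sell(price=97, qty=3): fills=#4x#5:2@102; bids=[-] asks=[#5:1@97 #3:4@105]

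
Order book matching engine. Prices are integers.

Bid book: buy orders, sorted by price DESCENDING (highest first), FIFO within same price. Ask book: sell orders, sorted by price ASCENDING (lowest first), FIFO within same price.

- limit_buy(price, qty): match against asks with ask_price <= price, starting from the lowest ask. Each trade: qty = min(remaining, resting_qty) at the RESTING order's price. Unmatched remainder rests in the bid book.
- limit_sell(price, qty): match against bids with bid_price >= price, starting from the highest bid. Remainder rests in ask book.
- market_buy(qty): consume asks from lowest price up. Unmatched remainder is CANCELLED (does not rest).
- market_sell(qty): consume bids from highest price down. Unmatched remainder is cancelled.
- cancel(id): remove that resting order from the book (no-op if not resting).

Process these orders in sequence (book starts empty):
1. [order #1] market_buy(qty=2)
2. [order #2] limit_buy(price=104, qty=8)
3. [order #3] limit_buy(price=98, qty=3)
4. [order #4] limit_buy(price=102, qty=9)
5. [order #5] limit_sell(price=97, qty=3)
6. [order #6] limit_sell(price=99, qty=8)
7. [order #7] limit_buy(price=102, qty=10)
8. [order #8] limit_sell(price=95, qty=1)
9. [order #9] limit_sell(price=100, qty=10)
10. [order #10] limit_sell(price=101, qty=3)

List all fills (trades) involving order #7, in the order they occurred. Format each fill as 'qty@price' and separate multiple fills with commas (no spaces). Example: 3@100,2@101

After op 1 [order #1] market_buy(qty=2): fills=none; bids=[-] asks=[-]
After op 2 [order #2] limit_buy(price=104, qty=8): fills=none; bids=[#2:8@104] asks=[-]
After op 3 [order #3] limit_buy(price=98, qty=3): fills=none; bids=[#2:8@104 #3:3@98] asks=[-]
After op 4 [order #4] limit_buy(price=102, qty=9): fills=none; bids=[#2:8@104 #4:9@102 #3:3@98] asks=[-]
After op 5 [order #5] limit_sell(price=97, qty=3): fills=#2x#5:3@104; bids=[#2:5@104 #4:9@102 #3:3@98] asks=[-]
After op 6 [order #6] limit_sell(price=99, qty=8): fills=#2x#6:5@104 #4x#6:3@102; bids=[#4:6@102 #3:3@98] asks=[-]
After op 7 [order #7] limit_buy(price=102, qty=10): fills=none; bids=[#4:6@102 #7:10@102 #3:3@98] asks=[-]
After op 8 [order #8] limit_sell(price=95, qty=1): fills=#4x#8:1@102; bids=[#4:5@102 #7:10@102 #3:3@98] asks=[-]
After op 9 [order #9] limit_sell(price=100, qty=10): fills=#4x#9:5@102 #7x#9:5@102; bids=[#7:5@102 #3:3@98] asks=[-]
After op 10 [order #10] limit_sell(price=101, qty=3): fills=#7x#10:3@102; bids=[#7:2@102 #3:3@98] asks=[-]

Answer: 5@102,3@102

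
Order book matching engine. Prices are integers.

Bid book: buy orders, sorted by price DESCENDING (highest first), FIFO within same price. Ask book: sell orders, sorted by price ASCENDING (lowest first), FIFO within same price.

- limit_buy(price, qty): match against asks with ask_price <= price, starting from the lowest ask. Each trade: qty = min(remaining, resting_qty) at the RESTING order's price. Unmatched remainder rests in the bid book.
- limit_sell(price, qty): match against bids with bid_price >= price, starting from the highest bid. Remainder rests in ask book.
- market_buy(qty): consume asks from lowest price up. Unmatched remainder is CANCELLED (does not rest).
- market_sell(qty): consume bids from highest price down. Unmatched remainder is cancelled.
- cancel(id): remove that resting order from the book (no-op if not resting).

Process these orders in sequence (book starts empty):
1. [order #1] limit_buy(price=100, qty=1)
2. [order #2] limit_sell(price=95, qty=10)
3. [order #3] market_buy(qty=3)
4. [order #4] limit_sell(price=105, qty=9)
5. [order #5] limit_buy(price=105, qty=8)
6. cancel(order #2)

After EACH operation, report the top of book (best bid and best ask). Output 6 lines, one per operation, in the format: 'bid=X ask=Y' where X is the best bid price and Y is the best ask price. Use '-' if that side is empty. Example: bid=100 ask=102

After op 1 [order #1] limit_buy(price=100, qty=1): fills=none; bids=[#1:1@100] asks=[-]
After op 2 [order #2] limit_sell(price=95, qty=10): fills=#1x#2:1@100; bids=[-] asks=[#2:9@95]
After op 3 [order #3] market_buy(qty=3): fills=#3x#2:3@95; bids=[-] asks=[#2:6@95]
After op 4 [order #4] limit_sell(price=105, qty=9): fills=none; bids=[-] asks=[#2:6@95 #4:9@105]
After op 5 [order #5] limit_buy(price=105, qty=8): fills=#5x#2:6@95 #5x#4:2@105; bids=[-] asks=[#4:7@105]
After op 6 cancel(order #2): fills=none; bids=[-] asks=[#4:7@105]

Answer: bid=100 ask=-
bid=- ask=95
bid=- ask=95
bid=- ask=95
bid=- ask=105
bid=- ask=105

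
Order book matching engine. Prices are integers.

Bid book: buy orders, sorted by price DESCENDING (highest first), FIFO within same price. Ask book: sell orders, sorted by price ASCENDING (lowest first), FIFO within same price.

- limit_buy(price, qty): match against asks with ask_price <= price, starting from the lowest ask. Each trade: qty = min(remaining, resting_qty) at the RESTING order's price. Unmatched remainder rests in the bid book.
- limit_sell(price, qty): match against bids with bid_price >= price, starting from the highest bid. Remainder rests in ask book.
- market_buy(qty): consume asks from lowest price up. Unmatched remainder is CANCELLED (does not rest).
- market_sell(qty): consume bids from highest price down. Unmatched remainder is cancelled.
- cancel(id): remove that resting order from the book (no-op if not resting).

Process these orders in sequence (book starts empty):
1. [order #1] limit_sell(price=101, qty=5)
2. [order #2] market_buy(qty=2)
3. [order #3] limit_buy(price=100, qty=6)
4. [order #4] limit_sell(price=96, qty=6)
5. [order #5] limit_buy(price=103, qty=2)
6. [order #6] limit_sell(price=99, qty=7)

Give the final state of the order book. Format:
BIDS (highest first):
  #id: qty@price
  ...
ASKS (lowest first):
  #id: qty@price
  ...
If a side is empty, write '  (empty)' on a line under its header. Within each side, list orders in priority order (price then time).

After op 1 [order #1] limit_sell(price=101, qty=5): fills=none; bids=[-] asks=[#1:5@101]
After op 2 [order #2] market_buy(qty=2): fills=#2x#1:2@101; bids=[-] asks=[#1:3@101]
After op 3 [order #3] limit_buy(price=100, qty=6): fills=none; bids=[#3:6@100] asks=[#1:3@101]
After op 4 [order #4] limit_sell(price=96, qty=6): fills=#3x#4:6@100; bids=[-] asks=[#1:3@101]
After op 5 [order #5] limit_buy(price=103, qty=2): fills=#5x#1:2@101; bids=[-] asks=[#1:1@101]
After op 6 [order #6] limit_sell(price=99, qty=7): fills=none; bids=[-] asks=[#6:7@99 #1:1@101]

Answer: BIDS (highest first):
  (empty)
ASKS (lowest first):
  #6: 7@99
  #1: 1@101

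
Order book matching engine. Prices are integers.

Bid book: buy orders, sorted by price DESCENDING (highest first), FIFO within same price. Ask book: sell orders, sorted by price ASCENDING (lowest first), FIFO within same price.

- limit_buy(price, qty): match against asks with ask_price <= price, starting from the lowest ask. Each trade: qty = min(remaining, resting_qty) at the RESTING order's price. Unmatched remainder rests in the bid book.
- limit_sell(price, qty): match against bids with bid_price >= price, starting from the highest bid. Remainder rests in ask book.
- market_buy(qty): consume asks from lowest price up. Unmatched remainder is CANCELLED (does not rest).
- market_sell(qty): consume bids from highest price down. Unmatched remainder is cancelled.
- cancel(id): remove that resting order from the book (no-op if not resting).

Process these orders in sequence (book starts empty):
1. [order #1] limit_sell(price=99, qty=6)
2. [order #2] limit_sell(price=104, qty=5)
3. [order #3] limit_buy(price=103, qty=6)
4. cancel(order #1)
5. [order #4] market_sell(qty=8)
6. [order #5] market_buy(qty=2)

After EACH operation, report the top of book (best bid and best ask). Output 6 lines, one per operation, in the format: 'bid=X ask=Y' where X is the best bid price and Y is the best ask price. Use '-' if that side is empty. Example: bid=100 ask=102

After op 1 [order #1] limit_sell(price=99, qty=6): fills=none; bids=[-] asks=[#1:6@99]
After op 2 [order #2] limit_sell(price=104, qty=5): fills=none; bids=[-] asks=[#1:6@99 #2:5@104]
After op 3 [order #3] limit_buy(price=103, qty=6): fills=#3x#1:6@99; bids=[-] asks=[#2:5@104]
After op 4 cancel(order #1): fills=none; bids=[-] asks=[#2:5@104]
After op 5 [order #4] market_sell(qty=8): fills=none; bids=[-] asks=[#2:5@104]
After op 6 [order #5] market_buy(qty=2): fills=#5x#2:2@104; bids=[-] asks=[#2:3@104]

Answer: bid=- ask=99
bid=- ask=99
bid=- ask=104
bid=- ask=104
bid=- ask=104
bid=- ask=104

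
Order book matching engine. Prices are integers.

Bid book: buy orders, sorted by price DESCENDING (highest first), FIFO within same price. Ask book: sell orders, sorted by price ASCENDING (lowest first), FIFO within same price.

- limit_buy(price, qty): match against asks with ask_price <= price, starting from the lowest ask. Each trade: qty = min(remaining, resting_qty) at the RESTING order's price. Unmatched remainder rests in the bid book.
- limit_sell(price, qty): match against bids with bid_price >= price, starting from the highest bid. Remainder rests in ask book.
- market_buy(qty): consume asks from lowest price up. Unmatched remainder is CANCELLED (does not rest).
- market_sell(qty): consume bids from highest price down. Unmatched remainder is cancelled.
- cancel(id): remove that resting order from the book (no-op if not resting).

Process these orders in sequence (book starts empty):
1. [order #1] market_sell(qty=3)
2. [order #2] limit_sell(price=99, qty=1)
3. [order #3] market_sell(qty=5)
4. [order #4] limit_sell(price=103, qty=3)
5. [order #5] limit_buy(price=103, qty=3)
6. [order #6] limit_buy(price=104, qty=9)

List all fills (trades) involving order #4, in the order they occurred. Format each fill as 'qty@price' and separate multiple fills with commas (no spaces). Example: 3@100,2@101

After op 1 [order #1] market_sell(qty=3): fills=none; bids=[-] asks=[-]
After op 2 [order #2] limit_sell(price=99, qty=1): fills=none; bids=[-] asks=[#2:1@99]
After op 3 [order #3] market_sell(qty=5): fills=none; bids=[-] asks=[#2:1@99]
After op 4 [order #4] limit_sell(price=103, qty=3): fills=none; bids=[-] asks=[#2:1@99 #4:3@103]
After op 5 [order #5] limit_buy(price=103, qty=3): fills=#5x#2:1@99 #5x#4:2@103; bids=[-] asks=[#4:1@103]
After op 6 [order #6] limit_buy(price=104, qty=9): fills=#6x#4:1@103; bids=[#6:8@104] asks=[-]

Answer: 2@103,1@103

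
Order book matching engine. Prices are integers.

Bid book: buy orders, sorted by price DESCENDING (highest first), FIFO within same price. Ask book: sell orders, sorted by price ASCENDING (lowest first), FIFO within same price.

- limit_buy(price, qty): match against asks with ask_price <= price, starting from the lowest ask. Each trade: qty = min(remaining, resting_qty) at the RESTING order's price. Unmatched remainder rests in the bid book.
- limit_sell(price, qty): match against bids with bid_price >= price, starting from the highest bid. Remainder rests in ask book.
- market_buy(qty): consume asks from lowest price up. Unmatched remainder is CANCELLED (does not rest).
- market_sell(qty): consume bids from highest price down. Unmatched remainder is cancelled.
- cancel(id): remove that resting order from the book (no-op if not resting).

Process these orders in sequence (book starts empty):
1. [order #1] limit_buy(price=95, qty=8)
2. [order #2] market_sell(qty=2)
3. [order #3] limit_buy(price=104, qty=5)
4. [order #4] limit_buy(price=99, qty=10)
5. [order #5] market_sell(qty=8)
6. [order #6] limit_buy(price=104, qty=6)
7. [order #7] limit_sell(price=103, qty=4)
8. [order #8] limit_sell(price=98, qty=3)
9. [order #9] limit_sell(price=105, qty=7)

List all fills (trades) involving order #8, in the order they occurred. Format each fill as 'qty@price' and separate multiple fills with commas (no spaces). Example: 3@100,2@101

Answer: 2@104,1@99

Derivation:
After op 1 [order #1] limit_buy(price=95, qty=8): fills=none; bids=[#1:8@95] asks=[-]
After op 2 [order #2] market_sell(qty=2): fills=#1x#2:2@95; bids=[#1:6@95] asks=[-]
After op 3 [order #3] limit_buy(price=104, qty=5): fills=none; bids=[#3:5@104 #1:6@95] asks=[-]
After op 4 [order #4] limit_buy(price=99, qty=10): fills=none; bids=[#3:5@104 #4:10@99 #1:6@95] asks=[-]
After op 5 [order #5] market_sell(qty=8): fills=#3x#5:5@104 #4x#5:3@99; bids=[#4:7@99 #1:6@95] asks=[-]
After op 6 [order #6] limit_buy(price=104, qty=6): fills=none; bids=[#6:6@104 #4:7@99 #1:6@95] asks=[-]
After op 7 [order #7] limit_sell(price=103, qty=4): fills=#6x#7:4@104; bids=[#6:2@104 #4:7@99 #1:6@95] asks=[-]
After op 8 [order #8] limit_sell(price=98, qty=3): fills=#6x#8:2@104 #4x#8:1@99; bids=[#4:6@99 #1:6@95] asks=[-]
After op 9 [order #9] limit_sell(price=105, qty=7): fills=none; bids=[#4:6@99 #1:6@95] asks=[#9:7@105]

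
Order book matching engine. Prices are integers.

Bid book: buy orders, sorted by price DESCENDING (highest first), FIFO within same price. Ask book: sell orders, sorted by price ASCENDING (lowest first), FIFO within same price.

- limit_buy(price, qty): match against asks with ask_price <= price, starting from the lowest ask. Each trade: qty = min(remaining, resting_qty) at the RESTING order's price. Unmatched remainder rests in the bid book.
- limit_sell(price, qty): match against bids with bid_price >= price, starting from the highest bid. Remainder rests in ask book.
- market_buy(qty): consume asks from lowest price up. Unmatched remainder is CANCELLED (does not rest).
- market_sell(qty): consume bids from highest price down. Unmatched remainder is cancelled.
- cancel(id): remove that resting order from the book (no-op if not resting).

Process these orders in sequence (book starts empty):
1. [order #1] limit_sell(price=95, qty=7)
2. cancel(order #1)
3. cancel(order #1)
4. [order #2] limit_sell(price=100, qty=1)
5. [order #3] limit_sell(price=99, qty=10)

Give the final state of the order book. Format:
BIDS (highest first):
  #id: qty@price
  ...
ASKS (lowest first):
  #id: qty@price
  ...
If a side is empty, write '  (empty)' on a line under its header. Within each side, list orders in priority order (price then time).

Answer: BIDS (highest first):
  (empty)
ASKS (lowest first):
  #3: 10@99
  #2: 1@100

Derivation:
After op 1 [order #1] limit_sell(price=95, qty=7): fills=none; bids=[-] asks=[#1:7@95]
After op 2 cancel(order #1): fills=none; bids=[-] asks=[-]
After op 3 cancel(order #1): fills=none; bids=[-] asks=[-]
After op 4 [order #2] limit_sell(price=100, qty=1): fills=none; bids=[-] asks=[#2:1@100]
After op 5 [order #3] limit_sell(price=99, qty=10): fills=none; bids=[-] asks=[#3:10@99 #2:1@100]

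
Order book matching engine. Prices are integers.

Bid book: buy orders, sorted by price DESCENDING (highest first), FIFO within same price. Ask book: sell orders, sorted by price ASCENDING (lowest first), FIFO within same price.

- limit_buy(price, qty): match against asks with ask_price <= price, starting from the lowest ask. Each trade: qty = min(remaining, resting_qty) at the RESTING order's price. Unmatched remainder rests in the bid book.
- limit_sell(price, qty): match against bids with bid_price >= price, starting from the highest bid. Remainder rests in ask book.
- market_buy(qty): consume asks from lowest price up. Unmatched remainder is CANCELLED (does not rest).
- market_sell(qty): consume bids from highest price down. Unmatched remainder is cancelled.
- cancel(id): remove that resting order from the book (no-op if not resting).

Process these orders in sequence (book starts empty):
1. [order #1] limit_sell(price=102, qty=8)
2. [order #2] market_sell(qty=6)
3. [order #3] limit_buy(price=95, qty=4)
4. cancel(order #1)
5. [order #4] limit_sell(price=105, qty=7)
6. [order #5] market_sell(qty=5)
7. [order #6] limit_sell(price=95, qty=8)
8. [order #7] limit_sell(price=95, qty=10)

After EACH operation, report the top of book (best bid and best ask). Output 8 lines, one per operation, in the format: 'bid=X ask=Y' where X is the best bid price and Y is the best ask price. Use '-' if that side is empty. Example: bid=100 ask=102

After op 1 [order #1] limit_sell(price=102, qty=8): fills=none; bids=[-] asks=[#1:8@102]
After op 2 [order #2] market_sell(qty=6): fills=none; bids=[-] asks=[#1:8@102]
After op 3 [order #3] limit_buy(price=95, qty=4): fills=none; bids=[#3:4@95] asks=[#1:8@102]
After op 4 cancel(order #1): fills=none; bids=[#3:4@95] asks=[-]
After op 5 [order #4] limit_sell(price=105, qty=7): fills=none; bids=[#3:4@95] asks=[#4:7@105]
After op 6 [order #5] market_sell(qty=5): fills=#3x#5:4@95; bids=[-] asks=[#4:7@105]
After op 7 [order #6] limit_sell(price=95, qty=8): fills=none; bids=[-] asks=[#6:8@95 #4:7@105]
After op 8 [order #7] limit_sell(price=95, qty=10): fills=none; bids=[-] asks=[#6:8@95 #7:10@95 #4:7@105]

Answer: bid=- ask=102
bid=- ask=102
bid=95 ask=102
bid=95 ask=-
bid=95 ask=105
bid=- ask=105
bid=- ask=95
bid=- ask=95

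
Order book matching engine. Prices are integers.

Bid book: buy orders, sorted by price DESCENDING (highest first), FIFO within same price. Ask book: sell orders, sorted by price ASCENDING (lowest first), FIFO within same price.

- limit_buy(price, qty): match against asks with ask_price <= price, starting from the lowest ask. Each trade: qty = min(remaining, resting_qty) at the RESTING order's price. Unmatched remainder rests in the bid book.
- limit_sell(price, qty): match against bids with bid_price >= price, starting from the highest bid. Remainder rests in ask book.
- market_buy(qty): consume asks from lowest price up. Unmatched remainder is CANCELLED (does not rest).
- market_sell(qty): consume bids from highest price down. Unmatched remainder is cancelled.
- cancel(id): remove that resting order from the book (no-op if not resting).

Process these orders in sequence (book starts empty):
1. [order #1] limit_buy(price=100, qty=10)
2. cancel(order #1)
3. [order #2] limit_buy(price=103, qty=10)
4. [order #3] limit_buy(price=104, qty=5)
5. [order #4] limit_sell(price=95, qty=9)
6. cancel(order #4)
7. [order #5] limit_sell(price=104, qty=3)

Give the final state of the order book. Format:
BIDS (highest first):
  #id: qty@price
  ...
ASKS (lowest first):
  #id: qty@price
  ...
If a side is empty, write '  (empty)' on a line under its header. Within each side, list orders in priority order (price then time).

Answer: BIDS (highest first):
  #2: 6@103
ASKS (lowest first):
  #5: 3@104

Derivation:
After op 1 [order #1] limit_buy(price=100, qty=10): fills=none; bids=[#1:10@100] asks=[-]
After op 2 cancel(order #1): fills=none; bids=[-] asks=[-]
After op 3 [order #2] limit_buy(price=103, qty=10): fills=none; bids=[#2:10@103] asks=[-]
After op 4 [order #3] limit_buy(price=104, qty=5): fills=none; bids=[#3:5@104 #2:10@103] asks=[-]
After op 5 [order #4] limit_sell(price=95, qty=9): fills=#3x#4:5@104 #2x#4:4@103; bids=[#2:6@103] asks=[-]
After op 6 cancel(order #4): fills=none; bids=[#2:6@103] asks=[-]
After op 7 [order #5] limit_sell(price=104, qty=3): fills=none; bids=[#2:6@103] asks=[#5:3@104]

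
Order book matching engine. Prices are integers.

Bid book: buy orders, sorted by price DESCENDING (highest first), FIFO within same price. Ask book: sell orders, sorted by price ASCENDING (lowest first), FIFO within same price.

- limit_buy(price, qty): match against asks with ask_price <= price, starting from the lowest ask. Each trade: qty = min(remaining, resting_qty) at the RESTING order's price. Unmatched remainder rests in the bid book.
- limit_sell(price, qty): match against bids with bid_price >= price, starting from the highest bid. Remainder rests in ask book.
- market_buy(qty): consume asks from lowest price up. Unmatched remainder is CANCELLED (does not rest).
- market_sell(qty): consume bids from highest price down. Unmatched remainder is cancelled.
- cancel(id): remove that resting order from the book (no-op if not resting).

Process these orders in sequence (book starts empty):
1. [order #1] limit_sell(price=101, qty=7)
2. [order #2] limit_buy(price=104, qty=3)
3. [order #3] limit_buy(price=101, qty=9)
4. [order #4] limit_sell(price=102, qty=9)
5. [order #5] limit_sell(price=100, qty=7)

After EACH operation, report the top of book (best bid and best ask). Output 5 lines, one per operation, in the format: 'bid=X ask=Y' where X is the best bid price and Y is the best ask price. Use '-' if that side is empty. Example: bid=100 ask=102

After op 1 [order #1] limit_sell(price=101, qty=7): fills=none; bids=[-] asks=[#1:7@101]
After op 2 [order #2] limit_buy(price=104, qty=3): fills=#2x#1:3@101; bids=[-] asks=[#1:4@101]
After op 3 [order #3] limit_buy(price=101, qty=9): fills=#3x#1:4@101; bids=[#3:5@101] asks=[-]
After op 4 [order #4] limit_sell(price=102, qty=9): fills=none; bids=[#3:5@101] asks=[#4:9@102]
After op 5 [order #5] limit_sell(price=100, qty=7): fills=#3x#5:5@101; bids=[-] asks=[#5:2@100 #4:9@102]

Answer: bid=- ask=101
bid=- ask=101
bid=101 ask=-
bid=101 ask=102
bid=- ask=100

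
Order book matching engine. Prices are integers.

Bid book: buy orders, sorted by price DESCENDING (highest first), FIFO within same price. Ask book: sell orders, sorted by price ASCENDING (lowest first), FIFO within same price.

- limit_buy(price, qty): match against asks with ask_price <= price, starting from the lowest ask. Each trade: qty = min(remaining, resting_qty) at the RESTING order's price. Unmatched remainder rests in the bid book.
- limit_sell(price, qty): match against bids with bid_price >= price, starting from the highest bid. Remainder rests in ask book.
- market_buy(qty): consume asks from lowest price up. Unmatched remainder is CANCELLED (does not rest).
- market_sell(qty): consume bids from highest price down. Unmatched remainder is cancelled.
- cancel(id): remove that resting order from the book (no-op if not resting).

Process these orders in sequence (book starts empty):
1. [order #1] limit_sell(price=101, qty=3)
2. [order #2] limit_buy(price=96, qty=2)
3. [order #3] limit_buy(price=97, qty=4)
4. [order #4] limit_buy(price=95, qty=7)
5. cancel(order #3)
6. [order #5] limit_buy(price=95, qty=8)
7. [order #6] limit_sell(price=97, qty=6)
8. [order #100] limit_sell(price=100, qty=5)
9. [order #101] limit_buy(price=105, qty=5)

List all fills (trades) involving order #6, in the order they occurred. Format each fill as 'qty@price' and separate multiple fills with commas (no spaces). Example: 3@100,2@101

Answer: 5@97

Derivation:
After op 1 [order #1] limit_sell(price=101, qty=3): fills=none; bids=[-] asks=[#1:3@101]
After op 2 [order #2] limit_buy(price=96, qty=2): fills=none; bids=[#2:2@96] asks=[#1:3@101]
After op 3 [order #3] limit_buy(price=97, qty=4): fills=none; bids=[#3:4@97 #2:2@96] asks=[#1:3@101]
After op 4 [order #4] limit_buy(price=95, qty=7): fills=none; bids=[#3:4@97 #2:2@96 #4:7@95] asks=[#1:3@101]
After op 5 cancel(order #3): fills=none; bids=[#2:2@96 #4:7@95] asks=[#1:3@101]
After op 6 [order #5] limit_buy(price=95, qty=8): fills=none; bids=[#2:2@96 #4:7@95 #5:8@95] asks=[#1:3@101]
After op 7 [order #6] limit_sell(price=97, qty=6): fills=none; bids=[#2:2@96 #4:7@95 #5:8@95] asks=[#6:6@97 #1:3@101]
After op 8 [order #100] limit_sell(price=100, qty=5): fills=none; bids=[#2:2@96 #4:7@95 #5:8@95] asks=[#6:6@97 #100:5@100 #1:3@101]
After op 9 [order #101] limit_buy(price=105, qty=5): fills=#101x#6:5@97; bids=[#2:2@96 #4:7@95 #5:8@95] asks=[#6:1@97 #100:5@100 #1:3@101]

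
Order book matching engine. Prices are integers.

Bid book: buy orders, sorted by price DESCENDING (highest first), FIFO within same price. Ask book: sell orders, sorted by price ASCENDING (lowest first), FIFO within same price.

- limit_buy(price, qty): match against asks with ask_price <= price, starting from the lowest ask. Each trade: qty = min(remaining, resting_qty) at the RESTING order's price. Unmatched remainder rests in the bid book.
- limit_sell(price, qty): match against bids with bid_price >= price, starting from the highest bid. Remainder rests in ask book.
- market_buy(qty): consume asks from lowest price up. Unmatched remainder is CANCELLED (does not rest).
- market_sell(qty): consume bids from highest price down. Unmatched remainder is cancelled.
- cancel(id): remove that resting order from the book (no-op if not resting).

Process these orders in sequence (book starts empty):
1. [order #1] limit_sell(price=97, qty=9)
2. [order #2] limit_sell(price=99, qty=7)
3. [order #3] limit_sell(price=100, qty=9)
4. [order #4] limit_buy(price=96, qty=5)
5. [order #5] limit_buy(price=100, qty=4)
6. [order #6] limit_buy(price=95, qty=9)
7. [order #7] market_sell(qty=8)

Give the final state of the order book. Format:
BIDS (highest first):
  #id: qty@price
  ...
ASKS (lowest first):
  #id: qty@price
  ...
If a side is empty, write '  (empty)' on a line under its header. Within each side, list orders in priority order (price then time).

Answer: BIDS (highest first):
  #6: 6@95
ASKS (lowest first):
  #1: 5@97
  #2: 7@99
  #3: 9@100

Derivation:
After op 1 [order #1] limit_sell(price=97, qty=9): fills=none; bids=[-] asks=[#1:9@97]
After op 2 [order #2] limit_sell(price=99, qty=7): fills=none; bids=[-] asks=[#1:9@97 #2:7@99]
After op 3 [order #3] limit_sell(price=100, qty=9): fills=none; bids=[-] asks=[#1:9@97 #2:7@99 #3:9@100]
After op 4 [order #4] limit_buy(price=96, qty=5): fills=none; bids=[#4:5@96] asks=[#1:9@97 #2:7@99 #3:9@100]
After op 5 [order #5] limit_buy(price=100, qty=4): fills=#5x#1:4@97; bids=[#4:5@96] asks=[#1:5@97 #2:7@99 #3:9@100]
After op 6 [order #6] limit_buy(price=95, qty=9): fills=none; bids=[#4:5@96 #6:9@95] asks=[#1:5@97 #2:7@99 #3:9@100]
After op 7 [order #7] market_sell(qty=8): fills=#4x#7:5@96 #6x#7:3@95; bids=[#6:6@95] asks=[#1:5@97 #2:7@99 #3:9@100]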